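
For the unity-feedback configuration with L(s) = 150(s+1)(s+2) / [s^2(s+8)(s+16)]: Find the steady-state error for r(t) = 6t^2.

5.12

System type = 2 (two poles at s=0).
K_a = lim_{s→0} s^2·L(s) = 150·1·2 / (8·16) = 75/32.
r(t) = 6t^2 gives R(s) = 12/s^3.
e_ss = 12/K_a = 12/(75/32) = 5.12.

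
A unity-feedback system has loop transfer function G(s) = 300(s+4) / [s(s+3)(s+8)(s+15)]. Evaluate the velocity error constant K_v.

10/3

The open loop has one pole at the origin → type 1 system.
K_v = lim_{s→0} s·G(s) = 300·4 / (3·8·15) = 10/3.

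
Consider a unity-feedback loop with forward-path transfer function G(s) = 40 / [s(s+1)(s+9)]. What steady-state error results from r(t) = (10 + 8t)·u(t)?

1.8

The open loop has one pole at the origin → type 1 system. By superposition:
  • 10: tracked with zero error.
  • 8t: e_ss = 8/K_v with K_v=40/9 → 1.8.
Total e_ss = 1.8.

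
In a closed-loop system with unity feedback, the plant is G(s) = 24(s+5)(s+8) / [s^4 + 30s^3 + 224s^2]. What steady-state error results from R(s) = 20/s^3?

Factoring s^2 from the denominator leaves a polynomial with constant term 224, so the system is type 2.
K_a = lim_{s→0} s^2·G(s) = 24·5·8 / 224 = 30/7.
r(t) = 10t^2 gives R(s) = 20/s^3.
e_ss = 20/K_a = 20/(30/7) = 14/3.

14/3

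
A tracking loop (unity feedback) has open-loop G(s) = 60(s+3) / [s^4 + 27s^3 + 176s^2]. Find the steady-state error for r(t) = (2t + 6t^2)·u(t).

The denominator has no term below 176s^2 — 2 poles at s=0, type 2. Treating each term separately:
  • 2t: tracked with zero error.
  • 6t^2: e_ss = 12/K_a with K_a=45/44 → 176/15.
Total e_ss = 176/15.

176/15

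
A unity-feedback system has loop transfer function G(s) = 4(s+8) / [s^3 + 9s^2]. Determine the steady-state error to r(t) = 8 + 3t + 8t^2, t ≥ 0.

Factoring s^2 from the denominator leaves a polynomial with constant term 9, so the system is type 2. Taking each input component in turn:
  • 8: tracked with zero error.
  • 3t: tracked with zero error.
  • 8t^2: e_ss = 16/K_a with K_a=32/9 → 4.5.
Total e_ss = 4.5.

4.5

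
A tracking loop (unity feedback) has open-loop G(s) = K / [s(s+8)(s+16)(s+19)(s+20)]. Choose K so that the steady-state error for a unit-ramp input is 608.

G(s) has one factor of s in the denominator, so the system is type 1.
K_v = lim_{s→0} s·G(s) = K / (8·16·19·20) = (1/48640)·K.
e_ss = 1/K_v = 608 ⇒ K_v = 1/608 ⇒ K = (1/608)/(1/48640) = 80.

80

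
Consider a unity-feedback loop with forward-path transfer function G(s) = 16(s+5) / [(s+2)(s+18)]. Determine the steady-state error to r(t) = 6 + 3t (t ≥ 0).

G(s) has no factors of s in the denominator, so the system is type 0. Taking each input component in turn:
  • 6: e_ss = 6/(1+K_p) with K_p=20/9 → 54/29.
  • 3t: a type-0 system cannot track it, e_ss → ∞.
The unbounded component dominates.

infinity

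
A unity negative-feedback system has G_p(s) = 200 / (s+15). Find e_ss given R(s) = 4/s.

12/43

The open loop has no poles at the origin → type 0 system.
K_p = lim_{s→0} G_p(s) = 200 / (15) = 40/3.
e_ss = 4/(1 + K_p) = 4/(43/3) = 12/43.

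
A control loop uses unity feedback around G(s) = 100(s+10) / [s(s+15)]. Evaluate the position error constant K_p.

K_p = lim_{s→0} G(s); with 1 pole at the origin the limit diverges, so K_p = ∞.

infinity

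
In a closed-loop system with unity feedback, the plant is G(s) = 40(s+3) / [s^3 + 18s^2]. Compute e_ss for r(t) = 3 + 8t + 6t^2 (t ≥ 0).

1.8

Factoring s^2 from the denominator leaves a polynomial with constant term 18, so the system is type 2. By superposition:
  • 3: tracked with zero error.
  • 8t: tracked with zero error.
  • 6t^2: e_ss = 12/K_a with K_a=20/3 → 1.8.
Total e_ss = 1.8.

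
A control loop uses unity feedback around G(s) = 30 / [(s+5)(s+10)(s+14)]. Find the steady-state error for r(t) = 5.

350/73

No free integrators in G(s): this is a type 0 system.
K_p = lim_{s→0} G(s) = 30 / (5·10·14) = 3/70.
e_ss = 5/(1 + K_p) = 5/(73/70) = 350/73.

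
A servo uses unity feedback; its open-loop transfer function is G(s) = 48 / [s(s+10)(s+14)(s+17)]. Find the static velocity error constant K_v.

System type = 1 (one pole at s=0).
K_v = lim_{s→0} s·G(s) = 48 / (10·14·17) = 12/595.

12/595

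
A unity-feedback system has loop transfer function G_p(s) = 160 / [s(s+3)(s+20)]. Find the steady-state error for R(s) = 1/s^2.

G_p(s) has one factor of s in the denominator, so the system is type 1.
K_v = lim_{s→0} s·G_p(s) = 160 / (3·20) = 8/3.
e_ss = 1/K_v = 1/(8/3) = 0.375.

0.375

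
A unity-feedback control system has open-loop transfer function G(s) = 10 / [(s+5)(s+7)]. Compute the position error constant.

No free integrators in G(s): this is a type 0 system.
K_p = lim_{s→0} G(s) = 10 / (5·7) = 2/7.

2/7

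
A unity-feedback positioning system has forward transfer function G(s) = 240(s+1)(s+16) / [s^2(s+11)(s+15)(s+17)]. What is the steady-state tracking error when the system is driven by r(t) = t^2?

Two free integrators in G(s): this is a type 2 system.
K_a = lim_{s→0} s^2·G(s) = 240·1·16 / (11·15·17) = 256/187.
r(t) = t^2 gives R(s) = 2/s^3.
e_ss = 2/K_a = 2/(256/187) = 187/128.

187/128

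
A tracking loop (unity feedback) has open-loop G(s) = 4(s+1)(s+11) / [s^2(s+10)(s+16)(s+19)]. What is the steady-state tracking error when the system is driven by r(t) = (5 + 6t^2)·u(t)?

The open loop has two poles at the origin → type 2 system. By superposition:
  • 5: tracked with zero error.
  • 6t^2: e_ss = 12/K_a with K_a=11/760 → 9120/11.
Total e_ss = 9120/11.

9120/11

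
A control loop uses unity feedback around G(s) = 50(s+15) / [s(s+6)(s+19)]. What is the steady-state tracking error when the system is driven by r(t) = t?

0.152

One free integrator in G(s): this is a type 1 system.
K_v = lim_{s→0} s·G(s) = 50·15 / (6·19) = 125/19.
e_ss = 1/K_v = 1/(125/19) = 0.152.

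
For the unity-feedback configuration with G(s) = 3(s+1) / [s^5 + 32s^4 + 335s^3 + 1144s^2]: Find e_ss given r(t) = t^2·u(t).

2288/3

The denominator has no term below 1144s^2 — 2 poles at s=0, type 2.
K_a = lim_{s→0} s^2·G(s) = 3·1 / 1144 = 3/1144.
r(t) = t^2 gives R(s) = 2/s^3.
e_ss = 2/K_a = 2/(3/1144) = 2288/3.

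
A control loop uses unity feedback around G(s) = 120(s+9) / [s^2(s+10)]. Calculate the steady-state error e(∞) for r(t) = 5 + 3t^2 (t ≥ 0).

G(s) has two factors of s in the denominator, so the system is type 2. Treating each term separately:
  • 5: tracked with zero error.
  • 3t^2: e_ss = 6/K_a with K_a=108 → 1/18.
Total e_ss = 1/18.

1/18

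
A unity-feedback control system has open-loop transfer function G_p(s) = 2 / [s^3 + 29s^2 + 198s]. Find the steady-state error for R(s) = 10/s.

The denominator has no term below 198s — 1 pole at s=0, type 1.
K_p = ∞ for a type-1 system; e_ss to a step is zero.

0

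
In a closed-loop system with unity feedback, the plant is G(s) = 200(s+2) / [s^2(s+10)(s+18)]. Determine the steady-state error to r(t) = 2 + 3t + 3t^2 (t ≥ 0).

The open loop has two poles at the origin → type 2 system. By superposition:
  • 2: tracked with zero error.
  • 3t: tracked with zero error.
  • 3t^2: e_ss = 6/K_a with K_a=20/9 → 2.7.
Total e_ss = 2.7.

2.7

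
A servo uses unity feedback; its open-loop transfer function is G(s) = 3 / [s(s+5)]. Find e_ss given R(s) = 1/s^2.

5/3

One free integrator in G(s): this is a type 1 system.
K_v = lim_{s→0} s·G(s) = 3 / (5) = 0.6.
e_ss = 1/K_v = 1/0.6 = 5/3.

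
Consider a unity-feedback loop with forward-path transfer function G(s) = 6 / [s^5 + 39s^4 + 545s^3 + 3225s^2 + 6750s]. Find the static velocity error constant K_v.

Lowest-order denominator term is 6750s, so the open loop has 1 pole at the origin → type 1 system.
K_v = lim_{s→0} s·G(s) = 6 / 6750 = 1/1125.

1/1125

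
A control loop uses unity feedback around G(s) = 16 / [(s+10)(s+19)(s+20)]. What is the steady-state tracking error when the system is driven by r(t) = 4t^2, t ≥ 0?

The open loop has no poles at the origin → type 0 system.
K_a = lim_{s→0} s^2·G(s) = 0; the steady-state error to this parabolic input grows without bound.

infinity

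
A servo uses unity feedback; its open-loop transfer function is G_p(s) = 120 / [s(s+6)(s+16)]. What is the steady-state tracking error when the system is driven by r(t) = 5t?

The open loop has one pole at the origin → type 1 system.
K_v = lim_{s→0} s·G_p(s) = 120 / (6·16) = 1.25.
e_ss = 5/K_v = 5/1.25 = 4.

4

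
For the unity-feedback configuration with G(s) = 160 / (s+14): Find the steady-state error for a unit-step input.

No free integrators in G(s): this is a type 0 system.
K_p = lim_{s→0} G(s) = 160 / (14) = 80/7.
e_ss = 1/(1 + K_p) = 1/(87/7) = 7/87.

7/87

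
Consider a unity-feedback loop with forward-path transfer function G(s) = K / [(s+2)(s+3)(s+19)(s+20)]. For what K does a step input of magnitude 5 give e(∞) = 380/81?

System type = 0 (no poles at s=0).
K_p = lim_{s→0} G(s) = K / (2·3·19·20) = (1/2280)·K.
e_ss = 5/(1 + K_p) = 380/81 ⇒ 1 + (1/2280)·K = 81/76 ⇒ K = 150.

150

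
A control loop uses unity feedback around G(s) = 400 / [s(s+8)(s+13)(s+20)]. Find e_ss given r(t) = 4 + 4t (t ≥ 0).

One free integrator in G(s): this is a type 1 system. Taking each input component in turn:
  • 4: tracked with zero error.
  • 4t: e_ss = 4/K_v with K_v=5/26 → 20.8.
Total e_ss = 20.8.

20.8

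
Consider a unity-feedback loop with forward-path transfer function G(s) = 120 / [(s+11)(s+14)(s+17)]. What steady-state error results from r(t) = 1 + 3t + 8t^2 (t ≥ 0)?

No free integrators in G(s): this is a type 0 system. By superposition:
  • 1: e_ss = 1/(1+K_p) with K_p=60/1309 → 1309/1369.
  • 3t: a type-0 system cannot track it, e_ss → ∞.
  • 8t^2: a type-0 system cannot track it, e_ss → ∞.
The unbounded component dominates.

infinity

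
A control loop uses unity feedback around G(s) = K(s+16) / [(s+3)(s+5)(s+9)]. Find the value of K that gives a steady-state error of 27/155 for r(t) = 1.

40

G(s) has no factors of s in the denominator, so the system is type 0.
K_p = lim_{s→0} G(s) = K·16 / (3·5·9) = (16/135)·K.
e_ss = 1/(1 + K_p) = 27/155 ⇒ 1 + (16/135)·K = 155/27 ⇒ K = 40.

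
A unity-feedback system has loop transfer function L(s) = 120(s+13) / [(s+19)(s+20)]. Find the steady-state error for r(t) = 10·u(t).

190/97

System type = 0 (no poles at s=0).
K_p = lim_{s→0} L(s) = 120·13 / (19·20) = 78/19.
e_ss = 10/(1 + K_p) = 10/(97/19) = 190/97.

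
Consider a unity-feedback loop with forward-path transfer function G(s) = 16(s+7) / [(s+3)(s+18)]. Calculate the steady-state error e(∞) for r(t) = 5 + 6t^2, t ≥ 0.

No free integrators in G(s): this is a type 0 system. Taking each input component in turn:
  • 5: e_ss = 5/(1+K_p) with K_p=56/27 → 135/83.
  • 6t^2: a type-0 system cannot track it, e_ss → ∞.
The unbounded component dominates.

infinity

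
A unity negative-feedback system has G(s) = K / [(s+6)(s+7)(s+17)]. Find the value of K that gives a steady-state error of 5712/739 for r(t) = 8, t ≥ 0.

25

System type = 0 (no poles at s=0).
K_p = lim_{s→0} G(s) = K / (6·7·17) = (1/714)·K.
e_ss = 8/(1 + K_p) = 5712/739 ⇒ 1 + (1/714)·K = 739/714 ⇒ K = 25.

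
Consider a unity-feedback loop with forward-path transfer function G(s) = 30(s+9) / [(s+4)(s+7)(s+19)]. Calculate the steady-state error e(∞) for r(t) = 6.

1596/401

System type = 0 (no poles at s=0).
K_p = lim_{s→0} G(s) = 30·9 / (4·7·19) = 135/266.
e_ss = 6/(1 + K_p) = 6/(401/266) = 1596/401.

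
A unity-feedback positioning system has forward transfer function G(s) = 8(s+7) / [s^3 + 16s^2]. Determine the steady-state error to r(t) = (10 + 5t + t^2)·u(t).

4/7

Lowest-order denominator term is 16s^2, so the open loop has 2 poles at the origin → type 2 system. Taking each input component in turn:
  • 10: tracked with zero error.
  • 5t: tracked with zero error.
  • t^2: e_ss = 2/K_a with K_a=3.5 → 4/7.
Total e_ss = 4/7.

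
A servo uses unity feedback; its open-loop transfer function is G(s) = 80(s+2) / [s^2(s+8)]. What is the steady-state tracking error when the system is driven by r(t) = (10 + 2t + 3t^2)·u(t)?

The open loop has two poles at the origin → type 2 system. Taking each input component in turn:
  • 10: tracked with zero error.
  • 2t: tracked with zero error.
  • 3t^2: e_ss = 6/K_a with K_a=20 → 0.3.
Total e_ss = 0.3.

0.3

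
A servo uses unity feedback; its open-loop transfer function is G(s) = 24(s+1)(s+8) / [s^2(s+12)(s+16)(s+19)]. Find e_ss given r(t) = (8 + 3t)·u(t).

Two free integrators in G(s): this is a type 2 system. By superposition:
  • 8: tracked with zero error.
  • 3t: tracked with zero error.
Total e_ss = 0.

0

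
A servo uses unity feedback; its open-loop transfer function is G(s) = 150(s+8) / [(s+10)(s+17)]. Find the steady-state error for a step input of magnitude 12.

System type = 0 (no poles at s=0).
K_p = lim_{s→0} G(s) = 150·8 / (10·17) = 120/17.
e_ss = 12/(1 + K_p) = 12/(137/17) = 204/137.

204/137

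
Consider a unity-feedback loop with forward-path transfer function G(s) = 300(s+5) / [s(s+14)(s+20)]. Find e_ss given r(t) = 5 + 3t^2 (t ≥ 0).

infinity

System type = 1 (one pole at s=0). Treating each term separately:
  • 5: tracked with zero error.
  • 3t^2: a type-1 system cannot track it, e_ss → ∞.
The unbounded component dominates.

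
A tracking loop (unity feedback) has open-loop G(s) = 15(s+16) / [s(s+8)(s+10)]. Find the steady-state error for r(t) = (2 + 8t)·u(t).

G(s) has one factor of s in the denominator, so the system is type 1. By superposition:
  • 2: tracked with zero error.
  • 8t: e_ss = 8/K_v with K_v=3 → 8/3.
Total e_ss = 8/3.

8/3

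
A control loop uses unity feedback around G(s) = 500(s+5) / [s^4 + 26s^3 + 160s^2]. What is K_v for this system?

K_v = lim_{s→0} s·G(s); with 2 poles at the origin the limit diverges, so K_v = ∞.

infinity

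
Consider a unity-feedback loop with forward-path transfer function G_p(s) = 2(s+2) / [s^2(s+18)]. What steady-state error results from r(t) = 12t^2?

The open loop has two poles at the origin → type 2 system.
K_a = lim_{s→0} s^2·G_p(s) = 2·2 / (18) = 2/9.
r(t) = 12t^2 gives R(s) = 24/s^3.
e_ss = 24/K_a = 24/(2/9) = 108.

108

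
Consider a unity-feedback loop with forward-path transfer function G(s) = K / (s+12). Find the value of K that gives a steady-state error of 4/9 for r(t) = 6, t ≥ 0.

150

G(s) has no factors of s in the denominator, so the system is type 0.
K_p = lim_{s→0} G(s) = K / (12) = (1/12)·K.
e_ss = 6/(1 + K_p) = 4/9 ⇒ 1 + (1/12)·K = 13.5 ⇒ K = 150.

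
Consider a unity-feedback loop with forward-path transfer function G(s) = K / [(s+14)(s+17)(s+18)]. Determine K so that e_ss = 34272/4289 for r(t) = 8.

5

System type = 0 (no poles at s=0).
K_p = lim_{s→0} G(s) = K / (14·17·18) = (1/4284)·K.
e_ss = 8/(1 + K_p) = 34272/4289 ⇒ 1 + (1/4284)·K = 4289/4284 ⇒ K = 5.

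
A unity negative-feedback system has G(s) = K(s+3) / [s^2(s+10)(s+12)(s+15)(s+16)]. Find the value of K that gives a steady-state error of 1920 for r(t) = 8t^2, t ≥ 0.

80

G(s) has two factors of s in the denominator, so the system is type 2.
K_a = lim_{s→0} s^2·G(s) = K·3 / (10·12·15·16) = (1/9600)·K.
e_ss = 16/K_a = 1920 ⇒ K_a = 1/120 ⇒ K = (1/120)/(1/9600) = 80.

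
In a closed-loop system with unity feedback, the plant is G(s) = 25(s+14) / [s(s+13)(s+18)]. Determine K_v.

175/117

One free integrator in G(s): this is a type 1 system.
K_v = lim_{s→0} s·G(s) = 25·14 / (13·18) = 175/117.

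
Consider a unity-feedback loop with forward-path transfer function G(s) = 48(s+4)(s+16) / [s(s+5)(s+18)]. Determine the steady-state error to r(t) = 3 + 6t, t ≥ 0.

System type = 1 (one pole at s=0). By superposition:
  • 3: tracked with zero error.
  • 6t: e_ss = 6/K_v with K_v=512/15 → 45/256.
Total e_ss = 45/256.

45/256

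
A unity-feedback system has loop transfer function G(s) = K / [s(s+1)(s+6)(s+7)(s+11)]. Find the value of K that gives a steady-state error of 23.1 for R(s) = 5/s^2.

100

The open loop has one pole at the origin → type 1 system.
K_v = lim_{s→0} s·G(s) = K / (1·6·7·11) = (1/462)·K.
e_ss = 5/K_v = 23.1 ⇒ K_v = 50/231 ⇒ K = (50/231)/(1/462) = 100.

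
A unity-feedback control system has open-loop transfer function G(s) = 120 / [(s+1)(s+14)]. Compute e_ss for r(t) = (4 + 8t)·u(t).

infinity

System type = 0 (no poles at s=0). By superposition:
  • 4: e_ss = 4/(1+K_p) with K_p=60/7 → 28/67.
  • 8t: a type-0 system cannot track it, e_ss → ∞.
The unbounded component dominates.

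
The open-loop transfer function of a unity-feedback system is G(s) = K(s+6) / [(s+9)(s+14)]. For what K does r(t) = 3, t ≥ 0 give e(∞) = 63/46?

No free integrators in G(s): this is a type 0 system.
K_p = lim_{s→0} G(s) = K·6 / (9·14) = (1/21)·K.
e_ss = 3/(1 + K_p) = 63/46 ⇒ 1 + (1/21)·K = 46/21 ⇒ K = 25.

25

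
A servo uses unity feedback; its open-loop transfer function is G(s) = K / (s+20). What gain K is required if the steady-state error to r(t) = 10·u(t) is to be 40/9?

25

System type = 0 (no poles at s=0).
K_p = lim_{s→0} G(s) = K / (20) = 0.05·K.
e_ss = 10/(1 + K_p) = 40/9 ⇒ 1 + 0.05·K = 2.25 ⇒ K = 25.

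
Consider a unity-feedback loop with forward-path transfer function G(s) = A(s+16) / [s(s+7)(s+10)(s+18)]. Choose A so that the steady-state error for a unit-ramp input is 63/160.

200

System type = 1 (one pole at s=0).
K_v = lim_{s→0} s·G(s) = A·16 / (7·10·18) = (4/315)·A.
e_ss = 1/K_v = 63/160 ⇒ K_v = 160/63 ⇒ A = (160/63)/(4/315) = 200.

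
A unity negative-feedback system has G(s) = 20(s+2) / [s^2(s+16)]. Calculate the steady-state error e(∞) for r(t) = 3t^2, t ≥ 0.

The open loop has two poles at the origin → type 2 system.
K_a = lim_{s→0} s^2·G(s) = 20·2 / (16) = 2.5.
r(t) = 3t^2 gives R(s) = 6/s^3.
e_ss = 6/K_a = 6/2.5 = 2.4.

2.4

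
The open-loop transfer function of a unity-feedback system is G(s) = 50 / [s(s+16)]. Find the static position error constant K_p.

K_p = lim_{s→0} G(s); with 1 pole at the origin the limit diverges, so K_p = ∞.

infinity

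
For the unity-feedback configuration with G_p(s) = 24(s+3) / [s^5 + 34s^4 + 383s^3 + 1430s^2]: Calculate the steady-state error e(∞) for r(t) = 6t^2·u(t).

715/3

Lowest-order denominator term is 1430s^2, so the open loop has 2 poles at the origin → type 2 system.
K_a = lim_{s→0} s^2·G_p(s) = 24·3 / 1430 = 36/715.
r(t) = 6t^2 gives R(s) = 12/s^3.
e_ss = 12/K_a = 12/(36/715) = 715/3.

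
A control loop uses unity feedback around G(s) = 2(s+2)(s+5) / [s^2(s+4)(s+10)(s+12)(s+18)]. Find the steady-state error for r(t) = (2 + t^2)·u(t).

864

G(s) has two factors of s in the denominator, so the system is type 2. By superposition:
  • 2: tracked with zero error.
  • t^2: e_ss = 2/K_a with K_a=1/432 → 864.
Total e_ss = 864.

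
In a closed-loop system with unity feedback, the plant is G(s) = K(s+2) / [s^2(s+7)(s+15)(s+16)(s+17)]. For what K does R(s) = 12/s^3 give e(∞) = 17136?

10

Two free integrators in G(s): this is a type 2 system.
K_a = lim_{s→0} s^2·G(s) = K·2 / (7·15·16·17) = (1/14280)·K.
e_ss = 12/K_a = 17136 ⇒ K_a = 1/1428 ⇒ K = (1/1428)/(1/14280) = 10.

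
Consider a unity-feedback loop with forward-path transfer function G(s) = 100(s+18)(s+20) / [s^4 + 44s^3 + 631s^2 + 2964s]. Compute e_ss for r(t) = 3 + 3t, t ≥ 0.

The denominator has no term below 2964s — 1 pole at s=0, type 1. Taking each input component in turn:
  • 3: tracked with zero error.
  • 3t: e_ss = 3/K_v with K_v=3000/247 → 0.247.
Total e_ss = 0.247.

0.247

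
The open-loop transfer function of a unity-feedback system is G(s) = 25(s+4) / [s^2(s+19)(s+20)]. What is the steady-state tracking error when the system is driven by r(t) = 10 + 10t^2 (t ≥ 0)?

76

G(s) has two factors of s in the denominator, so the system is type 2. Taking each input component in turn:
  • 10: tracked with zero error.
  • 10t^2: e_ss = 20/K_a with K_a=5/19 → 76.
Total e_ss = 76.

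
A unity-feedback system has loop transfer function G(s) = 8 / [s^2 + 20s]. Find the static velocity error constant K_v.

Lowest-order denominator term is 20s, so the open loop has 1 pole at the origin → type 1 system.
K_v = lim_{s→0} s·G(s) = 8 / 20 = 0.4.

0.4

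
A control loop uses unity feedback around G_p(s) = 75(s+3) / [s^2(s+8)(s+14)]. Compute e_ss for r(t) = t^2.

224/225

System type = 2 (two poles at s=0).
K_a = lim_{s→0} s^2·G_p(s) = 75·3 / (8·14) = 225/112.
r(t) = t^2 gives R(s) = 2/s^3.
e_ss = 2/K_a = 2/(225/112) = 224/225.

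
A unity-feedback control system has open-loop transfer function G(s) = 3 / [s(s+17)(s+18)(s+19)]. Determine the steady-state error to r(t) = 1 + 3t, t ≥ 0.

5814

System type = 1 (one pole at s=0). Treating each term separately:
  • 1: tracked with zero error.
  • 3t: e_ss = 3/K_v with K_v=1/1938 → 5814.
Total e_ss = 5814.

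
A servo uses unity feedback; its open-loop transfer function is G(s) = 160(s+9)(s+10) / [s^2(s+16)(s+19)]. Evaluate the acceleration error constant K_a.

System type = 2 (two poles at s=0).
K_a = lim_{s→0} s^2·G(s) = 160·9·10 / (16·19) = 900/19.

900/19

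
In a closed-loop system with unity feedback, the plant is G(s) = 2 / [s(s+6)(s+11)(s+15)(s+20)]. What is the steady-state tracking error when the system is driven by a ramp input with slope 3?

One free integrator in G(s): this is a type 1 system.
K_v = lim_{s→0} s·G(s) = 2 / (6·11·15·20) = 1/9900.
e_ss = 3/K_v = 3/(1/9900) = 29700.

29700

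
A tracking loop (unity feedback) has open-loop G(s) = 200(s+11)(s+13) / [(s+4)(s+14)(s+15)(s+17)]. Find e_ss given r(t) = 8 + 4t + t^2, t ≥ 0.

The open loop has no poles at the origin → type 0 system. By superposition:
  • 8: e_ss = 8/(1+K_p) with K_p=715/357 → 357/134.
  • 4t: a type-0 system cannot track it, e_ss → ∞.
  • t^2: a type-0 system cannot track it, e_ss → ∞.
The unbounded component dominates.

infinity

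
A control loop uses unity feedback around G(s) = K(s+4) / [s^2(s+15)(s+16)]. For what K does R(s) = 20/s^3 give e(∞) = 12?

Two free integrators in G(s): this is a type 2 system.
K_a = lim_{s→0} s^2·G(s) = K·4 / (15·16) = (1/60)·K.
e_ss = 20/K_a = 12 ⇒ K_a = 5/3 ⇒ K = (5/3)/(1/60) = 100.

100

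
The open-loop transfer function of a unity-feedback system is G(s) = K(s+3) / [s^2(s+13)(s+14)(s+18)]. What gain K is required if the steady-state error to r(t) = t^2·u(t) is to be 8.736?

250

System type = 2 (two poles at s=0).
K_a = lim_{s→0} s^2·G(s) = K·3 / (13·14·18) = (1/1092)·K.
e_ss = 2/K_a = 8.736 ⇒ K_a = 125/546 ⇒ K = (125/546)/(1/1092) = 250.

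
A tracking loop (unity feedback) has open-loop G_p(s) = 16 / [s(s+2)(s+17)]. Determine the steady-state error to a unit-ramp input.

2.125

The open loop has one pole at the origin → type 1 system.
K_v = lim_{s→0} s·G_p(s) = 16 / (2·17) = 8/17.
e_ss = 1/K_v = 1/(8/17) = 2.125.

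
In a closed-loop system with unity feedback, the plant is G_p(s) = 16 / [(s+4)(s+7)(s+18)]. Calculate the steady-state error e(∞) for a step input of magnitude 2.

G_p(s) has no factors of s in the denominator, so the system is type 0.
K_p = lim_{s→0} G_p(s) = 16 / (4·7·18) = 2/63.
e_ss = 2/(1 + K_p) = 2/(65/63) = 126/65.

126/65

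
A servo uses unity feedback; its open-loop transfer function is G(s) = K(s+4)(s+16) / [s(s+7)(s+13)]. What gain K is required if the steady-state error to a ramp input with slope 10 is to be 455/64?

2

One free integrator in G(s): this is a type 1 system.
K_v = lim_{s→0} s·G(s) = K·4·16 / (7·13) = (64/91)·K.
e_ss = 10/K_v = 455/64 ⇒ K_v = 128/91 ⇒ K = (128/91)/(64/91) = 2.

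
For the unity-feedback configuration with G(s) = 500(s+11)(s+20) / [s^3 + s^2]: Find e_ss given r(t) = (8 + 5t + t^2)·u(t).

Factoring s^2 from the denominator leaves a polynomial with constant term 1, so the system is type 2. By superposition:
  • 8: tracked with zero error.
  • 5t: tracked with zero error.
  • t^2: e_ss = 2/K_a with K_a=110000 → 1/55000.
Total e_ss = 1/55000.

1/55000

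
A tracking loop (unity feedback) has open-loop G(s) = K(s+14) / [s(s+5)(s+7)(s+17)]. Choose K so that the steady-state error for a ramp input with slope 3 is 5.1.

25

The open loop has one pole at the origin → type 1 system.
K_v = lim_{s→0} s·G(s) = K·14 / (5·7·17) = (2/85)·K.
e_ss = 3/K_v = 5.1 ⇒ K_v = 10/17 ⇒ K = (10/17)/(2/85) = 25.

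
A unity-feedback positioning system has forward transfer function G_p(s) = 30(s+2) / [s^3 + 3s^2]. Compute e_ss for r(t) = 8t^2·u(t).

The denominator has no term below 3s^2 — 2 poles at s=0, type 2.
K_a = lim_{s→0} s^2·G_p(s) = 30·2 / 3 = 20.
r(t) = 8t^2 gives R(s) = 16/s^3.
e_ss = 16/K_a = 16/20 = 0.8.

0.8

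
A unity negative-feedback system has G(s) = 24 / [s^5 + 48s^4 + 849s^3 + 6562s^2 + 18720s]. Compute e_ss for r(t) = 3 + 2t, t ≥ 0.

1560

Factoring s from the denominator leaves a polynomial with constant term 18720, so the system is type 1. Taking each input component in turn:
  • 3: tracked with zero error.
  • 2t: e_ss = 2/K_v with K_v=1/780 → 1560.
Total e_ss = 1560.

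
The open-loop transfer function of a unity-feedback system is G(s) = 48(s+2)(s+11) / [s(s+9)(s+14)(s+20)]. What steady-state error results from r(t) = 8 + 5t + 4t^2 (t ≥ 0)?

infinity

The open loop has one pole at the origin → type 1 system. By superposition:
  • 8: tracked with zero error.
  • 5t: e_ss = 5/K_v with K_v=44/105 → 525/44.
  • 4t^2: a type-1 system cannot track it, e_ss → ∞.
The unbounded component dominates.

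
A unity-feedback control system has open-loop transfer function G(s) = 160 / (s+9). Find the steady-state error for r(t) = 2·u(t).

18/169

G(s) has no factors of s in the denominator, so the system is type 0.
K_p = lim_{s→0} G(s) = 160 / (9) = 160/9.
e_ss = 2/(1 + K_p) = 2/(169/9) = 18/169.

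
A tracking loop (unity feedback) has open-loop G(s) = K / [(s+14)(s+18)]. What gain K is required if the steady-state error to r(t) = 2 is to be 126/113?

The open loop has no poles at the origin → type 0 system.
K_p = lim_{s→0} G(s) = K / (14·18) = (1/252)·K.
e_ss = 2/(1 + K_p) = 126/113 ⇒ 1 + (1/252)·K = 113/63 ⇒ K = 200.

200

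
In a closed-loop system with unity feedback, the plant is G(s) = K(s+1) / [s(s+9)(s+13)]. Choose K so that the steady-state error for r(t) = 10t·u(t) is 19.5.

60

One free integrator in G(s): this is a type 1 system.
K_v = lim_{s→0} s·G(s) = K·1 / (9·13) = (1/117)·K.
e_ss = 10/K_v = 19.5 ⇒ K_v = 20/39 ⇒ K = (20/39)/(1/117) = 60.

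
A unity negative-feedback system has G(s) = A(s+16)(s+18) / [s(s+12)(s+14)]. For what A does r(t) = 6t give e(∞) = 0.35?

G(s) has one factor of s in the denominator, so the system is type 1.
K_v = lim_{s→0} s·G(s) = A·16·18 / (12·14) = (12/7)·A.
e_ss = 6/K_v = 0.35 ⇒ K_v = 120/7 ⇒ A = (120/7)/(12/7) = 10.

10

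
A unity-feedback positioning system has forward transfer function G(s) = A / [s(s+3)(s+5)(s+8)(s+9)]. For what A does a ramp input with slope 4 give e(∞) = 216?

One free integrator in G(s): this is a type 1 system.
K_v = lim_{s→0} s·G(s) = A / (3·5·8·9) = (1/1080)·A.
e_ss = 4/K_v = 216 ⇒ K_v = 1/54 ⇒ A = (1/54)/(1/1080) = 20.

20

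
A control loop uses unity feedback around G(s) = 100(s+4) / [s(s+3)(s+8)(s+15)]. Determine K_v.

One free integrator in G(s): this is a type 1 system.
K_v = lim_{s→0} s·G(s) = 100·4 / (3·8·15) = 10/9.

10/9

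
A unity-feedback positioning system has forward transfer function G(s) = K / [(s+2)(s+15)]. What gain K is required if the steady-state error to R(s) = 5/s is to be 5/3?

G(s) has no factors of s in the denominator, so the system is type 0.
K_p = lim_{s→0} G(s) = K / (2·15) = (1/30)·K.
e_ss = 5/(1 + K_p) = 5/3 ⇒ 1 + (1/30)·K = 3 ⇒ K = 60.

60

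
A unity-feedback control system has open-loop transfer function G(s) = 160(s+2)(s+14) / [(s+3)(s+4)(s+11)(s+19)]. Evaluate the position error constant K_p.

1120/627

System type = 0 (no poles at s=0).
K_p = lim_{s→0} G(s) = 160·2·14 / (3·4·11·19) = 1120/627.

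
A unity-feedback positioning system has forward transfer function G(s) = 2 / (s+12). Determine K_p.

1/6

G(s) has no factors of s in the denominator, so the system is type 0.
K_p = lim_{s→0} G(s) = 2 / (12) = 1/6.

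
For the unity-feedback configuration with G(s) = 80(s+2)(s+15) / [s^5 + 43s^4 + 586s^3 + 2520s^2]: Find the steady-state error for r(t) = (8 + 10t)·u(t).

The denominator has no term below 2520s^2 — 2 poles at s=0, type 2. By superposition:
  • 8: tracked with zero error.
  • 10t: tracked with zero error.
Total e_ss = 0.

0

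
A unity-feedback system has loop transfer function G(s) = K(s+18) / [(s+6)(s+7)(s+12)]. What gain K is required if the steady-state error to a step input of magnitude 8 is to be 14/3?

No free integrators in G(s): this is a type 0 system.
K_p = lim_{s→0} G(s) = K·18 / (6·7·12) = (1/28)·K.
e_ss = 8/(1 + K_p) = 14/3 ⇒ 1 + (1/28)·K = 12/7 ⇒ K = 20.

20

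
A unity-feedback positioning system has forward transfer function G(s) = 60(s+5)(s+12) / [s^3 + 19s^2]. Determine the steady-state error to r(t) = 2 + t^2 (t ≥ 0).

Factoring s^2 from the denominator leaves a polynomial with constant term 19, so the system is type 2. Treating each term separately:
  • 2: tracked with zero error.
  • t^2: e_ss = 2/K_a with K_a=3600/19 → 19/1800.
Total e_ss = 19/1800.

19/1800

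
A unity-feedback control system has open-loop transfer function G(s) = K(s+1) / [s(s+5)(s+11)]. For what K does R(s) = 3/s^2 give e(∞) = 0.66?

250

The open loop has one pole at the origin → type 1 system.
K_v = lim_{s→0} s·G(s) = K·1 / (5·11) = (1/55)·K.
e_ss = 3/K_v = 0.66 ⇒ K_v = 50/11 ⇒ K = (50/11)/(1/55) = 250.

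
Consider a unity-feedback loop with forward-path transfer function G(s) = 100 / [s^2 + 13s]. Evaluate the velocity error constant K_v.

The denominator has no term below 13s — 1 pole at s=0, type 1.
K_v = lim_{s→0} s·G(s) = 100 / 13 = 100/13.

100/13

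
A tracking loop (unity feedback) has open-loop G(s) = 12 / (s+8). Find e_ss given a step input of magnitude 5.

No free integrators in G(s): this is a type 0 system.
K_p = lim_{s→0} G(s) = 12 / (8) = 1.5.
e_ss = 5/(1 + K_p) = 5/2.5 = 2.

2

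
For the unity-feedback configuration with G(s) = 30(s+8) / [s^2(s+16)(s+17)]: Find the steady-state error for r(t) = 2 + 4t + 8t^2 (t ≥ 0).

G(s) has two factors of s in the denominator, so the system is type 2. Treating each term separately:
  • 2: tracked with zero error.
  • 4t: tracked with zero error.
  • 8t^2: e_ss = 16/K_a with K_a=15/17 → 272/15.
Total e_ss = 272/15.

272/15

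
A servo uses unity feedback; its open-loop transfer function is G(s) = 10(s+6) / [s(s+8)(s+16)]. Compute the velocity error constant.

The open loop has one pole at the origin → type 1 system.
K_v = lim_{s→0} s·G(s) = 10·6 / (8·16) = 15/32.

15/32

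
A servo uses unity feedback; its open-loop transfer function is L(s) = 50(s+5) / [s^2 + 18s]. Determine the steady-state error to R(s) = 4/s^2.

Factoring s from the denominator leaves a polynomial with constant term 18, so the system is type 1.
K_v = lim_{s→0} s·L(s) = 50·5 / 18 = 125/9.
e_ss = 4/K_v = 4/(125/9) = 0.288.

0.288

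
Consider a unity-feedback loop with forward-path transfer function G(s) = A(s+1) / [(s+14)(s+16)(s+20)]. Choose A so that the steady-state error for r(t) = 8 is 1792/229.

System type = 0 (no poles at s=0).
K_p = lim_{s→0} G(s) = A·1 / (14·16·20) = (1/4480)·A.
e_ss = 8/(1 + K_p) = 1792/229 ⇒ 1 + (1/4480)·A = 229/224 ⇒ A = 100.

100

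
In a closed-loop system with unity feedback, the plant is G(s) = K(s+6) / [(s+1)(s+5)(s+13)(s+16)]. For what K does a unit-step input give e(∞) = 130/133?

4

The open loop has no poles at the origin → type 0 system.
K_p = lim_{s→0} G(s) = K·6 / (1·5·13·16) = (3/520)·K.
e_ss = 1/(1 + K_p) = 130/133 ⇒ 1 + (3/520)·K = 133/130 ⇒ K = 4.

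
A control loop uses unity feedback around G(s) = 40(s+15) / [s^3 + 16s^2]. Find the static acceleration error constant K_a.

37.5

Factoring s^2 from the denominator leaves a polynomial with constant term 16, so the system is type 2.
K_a = lim_{s→0} s^2·G(s) = 40·15 / 16 = 37.5.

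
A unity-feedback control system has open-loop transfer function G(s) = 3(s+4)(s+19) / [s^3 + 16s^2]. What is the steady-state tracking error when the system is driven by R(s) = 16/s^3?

64/57

The denominator has no term below 16s^2 — 2 poles at s=0, type 2.
K_a = lim_{s→0} s^2·G(s) = 3·4·19 / 16 = 14.25.
r(t) = 8t^2 gives R(s) = 16/s^3.
e_ss = 16/K_a = 16/14.25 = 64/57.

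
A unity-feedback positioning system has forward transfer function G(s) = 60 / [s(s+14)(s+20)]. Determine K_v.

One free integrator in G(s): this is a type 1 system.
K_v = lim_{s→0} s·G(s) = 60 / (14·20) = 3/14.

3/14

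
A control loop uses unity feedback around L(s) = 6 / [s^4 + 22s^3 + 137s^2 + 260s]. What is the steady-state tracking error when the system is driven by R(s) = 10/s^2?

1300/3

Factoring s from the denominator leaves a polynomial with constant term 260, so the system is type 1.
K_v = lim_{s→0} s·L(s) = 6 / 260 = 3/130.
e_ss = 10/K_v = 10/(3/130) = 1300/3.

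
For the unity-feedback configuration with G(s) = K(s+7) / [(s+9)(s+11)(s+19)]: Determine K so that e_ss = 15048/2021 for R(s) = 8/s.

20

G(s) has no factors of s in the denominator, so the system is type 0.
K_p = lim_{s→0} G(s) = K·7 / (9·11·19) = (7/1881)·K.
e_ss = 8/(1 + K_p) = 15048/2021 ⇒ 1 + (7/1881)·K = 2021/1881 ⇒ K = 20.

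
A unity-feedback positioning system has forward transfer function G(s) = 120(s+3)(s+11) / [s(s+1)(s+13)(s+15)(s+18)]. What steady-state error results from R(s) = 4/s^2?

39/11

System type = 1 (one pole at s=0).
K_v = lim_{s→0} s·G(s) = 120·3·11 / (1·13·15·18) = 44/39.
e_ss = 4/K_v = 4/(44/39) = 39/11.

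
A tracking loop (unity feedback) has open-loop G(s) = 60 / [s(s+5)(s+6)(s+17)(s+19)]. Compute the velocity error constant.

The open loop has one pole at the origin → type 1 system.
K_v = lim_{s→0} s·G(s) = 60 / (5·6·17·19) = 2/323.

2/323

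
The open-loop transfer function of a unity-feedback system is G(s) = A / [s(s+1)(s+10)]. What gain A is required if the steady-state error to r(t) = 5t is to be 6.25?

The open loop has one pole at the origin → type 1 system.
K_v = lim_{s→0} s·G(s) = A / (1·10) = 0.1·A.
e_ss = 5/K_v = 6.25 ⇒ K_v = 0.8 ⇒ A = 0.8/0.1 = 8.

8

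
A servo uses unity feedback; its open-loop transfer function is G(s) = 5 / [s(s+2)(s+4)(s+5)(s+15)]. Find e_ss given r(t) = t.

One free integrator in G(s): this is a type 1 system.
K_v = lim_{s→0} s·G(s) = 5 / (2·4·5·15) = 1/120.
e_ss = 1/K_v = 1/(1/120) = 120.

120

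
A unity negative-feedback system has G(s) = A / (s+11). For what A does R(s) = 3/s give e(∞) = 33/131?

No free integrators in G(s): this is a type 0 system.
K_p = lim_{s→0} G(s) = A / (11) = (1/11)·A.
e_ss = 3/(1 + K_p) = 33/131 ⇒ 1 + (1/11)·A = 131/11 ⇒ A = 120.

120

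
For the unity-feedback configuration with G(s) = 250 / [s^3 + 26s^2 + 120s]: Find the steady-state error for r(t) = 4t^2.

Lowest-order denominator term is 120s, so the open loop has 1 pole at the origin → type 1 system.
For a type-1 system K_a = 0, so e_ss to a parabolic input is unbounded.

infinity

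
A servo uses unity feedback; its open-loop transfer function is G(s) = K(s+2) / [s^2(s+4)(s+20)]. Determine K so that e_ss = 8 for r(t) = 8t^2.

The open loop has two poles at the origin → type 2 system.
K_a = lim_{s→0} s^2·G(s) = K·2 / (4·20) = 0.025·K.
e_ss = 16/K_a = 8 ⇒ K_a = 2 ⇒ K = 2/0.025 = 80.

80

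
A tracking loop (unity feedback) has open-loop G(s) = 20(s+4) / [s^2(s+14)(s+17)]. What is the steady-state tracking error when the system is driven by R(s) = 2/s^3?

System type = 2 (two poles at s=0).
K_a = lim_{s→0} s^2·G(s) = 20·4 / (14·17) = 40/119.
r(t) = t^2 gives R(s) = 2/s^3.
e_ss = 2/K_a = 2/(40/119) = 5.95.

5.95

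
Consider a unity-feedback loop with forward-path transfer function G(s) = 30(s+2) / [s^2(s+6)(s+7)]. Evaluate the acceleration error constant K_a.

Two free integrators in G(s): this is a type 2 system.
K_a = lim_{s→0} s^2·G(s) = 30·2 / (6·7) = 10/7.

10/7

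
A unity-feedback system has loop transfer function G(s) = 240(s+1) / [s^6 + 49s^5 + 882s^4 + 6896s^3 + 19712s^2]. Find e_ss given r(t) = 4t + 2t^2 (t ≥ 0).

4928/15

Lowest-order denominator term is 19712s^2, so the open loop has 2 poles at the origin → type 2 system. By superposition:
  • 4t: tracked with zero error.
  • 2t^2: e_ss = 4/K_a with K_a=15/1232 → 4928/15.
Total e_ss = 4928/15.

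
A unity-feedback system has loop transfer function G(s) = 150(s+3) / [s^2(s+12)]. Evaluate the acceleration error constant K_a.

G(s) has two factors of s in the denominator, so the system is type 2.
K_a = lim_{s→0} s^2·G(s) = 150·3 / (12) = 37.5.

37.5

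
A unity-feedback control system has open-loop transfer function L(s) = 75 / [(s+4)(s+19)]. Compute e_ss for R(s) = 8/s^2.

infinity

System type = 0 (no poles at s=0).
For a type-0 system K_v = 0, so e_ss to a ramp input is unbounded.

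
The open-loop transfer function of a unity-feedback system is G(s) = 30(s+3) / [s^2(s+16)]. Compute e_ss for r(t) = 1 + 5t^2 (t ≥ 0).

16/9

Two free integrators in G(s): this is a type 2 system. Treating each term separately:
  • 1: tracked with zero error.
  • 5t^2: e_ss = 10/K_a with K_a=5.625 → 16/9.
Total e_ss = 16/9.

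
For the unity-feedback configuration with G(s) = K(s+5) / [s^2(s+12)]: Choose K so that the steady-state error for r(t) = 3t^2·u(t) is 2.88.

The open loop has two poles at the origin → type 2 system.
K_a = lim_{s→0} s^2·G(s) = K·5 / (12) = (5/12)·K.
e_ss = 6/K_a = 2.88 ⇒ K_a = 25/12 ⇒ K = (25/12)/(5/12) = 5.

5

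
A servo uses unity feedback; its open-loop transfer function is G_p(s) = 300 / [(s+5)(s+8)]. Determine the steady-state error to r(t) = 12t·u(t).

infinity

The open loop has no poles at the origin → type 0 system.
K_v = lim_{s→0} s·G_p(s) = 0; the steady-state error to this ramp input grows without bound.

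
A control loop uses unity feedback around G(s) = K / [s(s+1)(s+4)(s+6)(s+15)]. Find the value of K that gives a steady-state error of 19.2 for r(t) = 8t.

G(s) has one factor of s in the denominator, so the system is type 1.
K_v = lim_{s→0} s·G(s) = K / (1·4·6·15) = (1/360)·K.
e_ss = 8/K_v = 19.2 ⇒ K_v = 5/12 ⇒ K = (5/12)/(1/360) = 150.

150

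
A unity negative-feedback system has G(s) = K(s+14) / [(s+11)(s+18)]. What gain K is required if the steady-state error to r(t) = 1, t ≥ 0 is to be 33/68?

15

G(s) has no factors of s in the denominator, so the system is type 0.
K_p = lim_{s→0} G(s) = K·14 / (11·18) = (7/99)·K.
e_ss = 1/(1 + K_p) = 33/68 ⇒ 1 + (7/99)·K = 68/33 ⇒ K = 15.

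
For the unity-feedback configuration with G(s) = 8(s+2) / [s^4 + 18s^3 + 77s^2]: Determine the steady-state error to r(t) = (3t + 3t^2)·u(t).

Factoring s^2 from the denominator leaves a polynomial with constant term 77, so the system is type 2. By superposition:
  • 3t: tracked with zero error.
  • 3t^2: e_ss = 6/K_a with K_a=16/77 → 28.875.
Total e_ss = 28.875.

28.875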